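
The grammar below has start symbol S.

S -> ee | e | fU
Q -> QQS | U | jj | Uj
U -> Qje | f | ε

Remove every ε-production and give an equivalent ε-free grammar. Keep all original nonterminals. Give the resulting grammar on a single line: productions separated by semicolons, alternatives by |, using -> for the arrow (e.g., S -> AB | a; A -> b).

S -> e | f | ee | fU; Q -> S | U | j | QS | Uj | jj | QQS; U -> f | je | Qje

Nullable set: {Q, U}.
S -> fU: U nullable, giving f | fU.
Q -> QQS: Q, Q nullable, giving QQS | QS | S.
Q -> U: U nullable, giving U.
Q -> Uj: U nullable, giving Uj | j.
Drop U -> ε.
U -> Qje: Q nullable, giving Qje | je.
Unchanged (no nullable symbols): S -> e; S -> ee; Q -> jj; U -> f.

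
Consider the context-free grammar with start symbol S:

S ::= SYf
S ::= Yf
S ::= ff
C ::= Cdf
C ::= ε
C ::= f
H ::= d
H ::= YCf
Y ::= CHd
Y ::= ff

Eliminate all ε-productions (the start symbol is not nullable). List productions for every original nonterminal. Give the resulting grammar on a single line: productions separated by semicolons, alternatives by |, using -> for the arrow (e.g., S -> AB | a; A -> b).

Nullable set: {C}.
Drop C -> ε.
C -> Cdf: C nullable, giving Cdf | df.
H -> YCf: C nullable, giving YCf | Yf.
Y -> CHd: C nullable, giving CHd | Hd.
Unchanged (no nullable symbols): S -> SYf; S -> Yf; S -> ff; C -> f; H -> d; Y -> ff.

S -> Yf | ff | SYf; C -> f | df | Cdf; H -> d | Yf | YCf; Y -> Hd | ff | CHd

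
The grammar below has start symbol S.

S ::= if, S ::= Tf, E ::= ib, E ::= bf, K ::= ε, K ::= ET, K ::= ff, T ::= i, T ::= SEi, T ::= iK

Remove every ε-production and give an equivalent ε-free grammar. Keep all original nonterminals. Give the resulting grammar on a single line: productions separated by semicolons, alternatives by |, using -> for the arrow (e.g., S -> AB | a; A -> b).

S -> Tf | if; E -> bf | ib; K -> ET | ff; T -> i | iK | SEi

Nullable set: {K}.
Drop K -> ε.
T -> iK: K nullable, giving i | iK.
Unchanged (no nullable symbols): S -> Tf; S -> if; E -> bf; E -> ib; K -> ET; K -> ff; T -> SEi; T -> i.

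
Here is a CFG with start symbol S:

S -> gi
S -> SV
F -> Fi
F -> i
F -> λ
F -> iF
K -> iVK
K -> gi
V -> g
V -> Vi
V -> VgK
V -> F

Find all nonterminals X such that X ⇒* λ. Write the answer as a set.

Directly nullable (have an ε-rule): {F}.
V is nullable via V -> F (every symbol on the right is already known nullable).
Not nullable: K, S — each has a terminal in every rule's right-hand side or depends on a non-nullable symbol.

{F, V}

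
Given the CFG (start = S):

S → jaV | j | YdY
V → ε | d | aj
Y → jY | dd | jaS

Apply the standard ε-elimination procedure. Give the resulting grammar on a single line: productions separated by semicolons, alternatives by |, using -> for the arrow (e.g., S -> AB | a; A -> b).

S -> j | ja | YdY | jaV; V -> d | aj; Y -> dd | jY | jaS

Nullable set: {V}.
S -> jaV: V nullable, giving ja | jaV.
Drop V -> ε.
Unchanged (no nullable symbols): S -> YdY; S -> j; V -> aj; V -> d; Y -> dd; Y -> jY; Y -> jaS.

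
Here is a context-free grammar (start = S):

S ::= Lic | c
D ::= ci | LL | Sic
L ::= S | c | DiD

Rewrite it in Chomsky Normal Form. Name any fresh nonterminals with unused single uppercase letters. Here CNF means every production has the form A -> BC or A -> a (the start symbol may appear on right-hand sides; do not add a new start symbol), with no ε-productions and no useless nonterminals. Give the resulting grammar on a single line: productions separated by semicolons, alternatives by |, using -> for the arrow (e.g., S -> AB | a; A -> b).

No ε-productions.
After unit-elimination: S -> c | Lic; D -> LL | ci | Sic; L -> c | DiD | Lic.
TERM: introduce B -> c, A -> i and substitute in every rule of length ≥2.
BIN: D -> SAB becomes D -> SC, C -> AB; L -> DAD becomes L -> DE, E -> AD; L -> LAB becomes L -> LF, F -> AB; S -> LAB becomes S -> LG, G -> AB.

S -> c | LG; A -> i; B -> c; C -> AB; D -> BA | LL | SC; E -> AD; F -> AB; G -> AB; L -> c | DE | LF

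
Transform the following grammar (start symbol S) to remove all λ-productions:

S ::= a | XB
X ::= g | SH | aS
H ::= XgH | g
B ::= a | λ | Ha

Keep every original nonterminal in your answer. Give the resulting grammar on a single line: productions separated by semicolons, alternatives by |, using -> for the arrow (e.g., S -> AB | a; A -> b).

Nullable set: {B}.
S -> XB: B nullable, giving X | XB.
Drop B -> λ.
Unchanged (no nullable symbols): S -> a; B -> Ha; B -> a; H -> XgH; H -> g; X -> SH; X -> aS; X -> g.

S -> X | a | XB; B -> a | Ha; H -> g | XgH; X -> g | SH | aS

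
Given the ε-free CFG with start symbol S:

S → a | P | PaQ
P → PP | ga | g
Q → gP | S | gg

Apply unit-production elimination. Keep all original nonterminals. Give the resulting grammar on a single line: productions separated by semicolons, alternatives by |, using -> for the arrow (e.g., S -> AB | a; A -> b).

S -> a | g | PP | ga | PaQ; P -> g | PP | ga; Q -> a | g | PP | gP | ga | gg | PaQ

Unit productions: Q->S, S->P.
Unit pairs (A ⇒* B via units): (Q,P), (Q,S), (S,P).
S: inherits non-unit rules of {P, S} → PP | PaQ | a | g | ga.
P: inherits non-unit rules of {P} → PP | g | ga.
Q: inherits non-unit rules of {P, Q, S} → PP | PaQ | a | g | gP | ga | gg.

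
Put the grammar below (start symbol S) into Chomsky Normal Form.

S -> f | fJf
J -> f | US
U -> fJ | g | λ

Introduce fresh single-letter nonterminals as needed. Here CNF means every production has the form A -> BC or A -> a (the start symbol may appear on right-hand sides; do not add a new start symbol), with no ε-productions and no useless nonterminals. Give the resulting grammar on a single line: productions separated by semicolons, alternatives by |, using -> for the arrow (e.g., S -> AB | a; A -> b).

S -> f | AC; A -> f; B -> JA; C -> JA; J -> f | AB | US; U -> g | AJ

Nullable: {U}; after ε-elimination: S -> f | fJf; J -> S | f | US; U -> g | fJ.
After unit-elimination: S -> f | fJf; J -> f | US | fJf; U -> g | fJ.
TERM: introduce A -> f and substitute in every rule of length ≥2.
BIN: J -> AJA becomes J -> AB, B -> JA; S -> AJA becomes S -> AC, C -> JA.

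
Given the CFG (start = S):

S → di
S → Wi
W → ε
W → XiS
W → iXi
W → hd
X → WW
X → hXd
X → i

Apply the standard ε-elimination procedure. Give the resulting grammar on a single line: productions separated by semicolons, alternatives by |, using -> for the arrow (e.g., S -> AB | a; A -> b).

Nullable set: {W, X}.
S -> Wi: W nullable, giving Wi | i.
Drop W -> ε.
W -> XiS: X nullable, giving XiS | iS.
W -> iXi: X nullable, giving iXi | ii.
X -> WW: W, W nullable, giving W | WW.
X -> hXd: X nullable, giving hXd | hd.
Unchanged (no nullable symbols): S -> di; W -> hd; X -> i.

S -> i | Wi | di; W -> hd | iS | ii | XiS | iXi; X -> W | i | WW | hd | hXd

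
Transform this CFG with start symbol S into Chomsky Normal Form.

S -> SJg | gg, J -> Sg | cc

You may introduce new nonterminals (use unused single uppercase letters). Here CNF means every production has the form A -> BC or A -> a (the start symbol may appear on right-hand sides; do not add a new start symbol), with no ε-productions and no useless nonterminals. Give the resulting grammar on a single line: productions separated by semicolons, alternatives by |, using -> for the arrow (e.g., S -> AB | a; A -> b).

S -> AA | SC; A -> g; B -> c; C -> JA; J -> BB | SA

No ε-productions.
No unit productions to eliminate.
TERM: introduce B -> c, A -> g and substitute in every rule of length ≥2.
BIN: S -> SJA becomes S -> SC, C -> JA.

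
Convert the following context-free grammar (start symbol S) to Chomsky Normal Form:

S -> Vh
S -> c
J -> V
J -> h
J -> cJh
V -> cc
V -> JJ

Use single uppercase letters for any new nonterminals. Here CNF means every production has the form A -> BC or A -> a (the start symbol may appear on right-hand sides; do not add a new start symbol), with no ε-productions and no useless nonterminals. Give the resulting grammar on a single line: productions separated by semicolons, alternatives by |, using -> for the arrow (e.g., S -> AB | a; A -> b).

S -> c | VB; A -> c; B -> h; C -> JB; J -> h | AA | AC | JJ; V -> AA | JJ

No ε-productions.
After unit-elimination: S -> c | Vh; J -> h | JJ | cc | cJh; V -> JJ | cc.
TERM: introduce A -> c, B -> h and substitute in every rule of length ≥2.
BIN: J -> AJB becomes J -> AC, C -> JB.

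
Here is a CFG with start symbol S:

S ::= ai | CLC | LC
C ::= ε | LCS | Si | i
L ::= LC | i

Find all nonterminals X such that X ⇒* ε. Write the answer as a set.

{C}

Directly nullable (have an ε-rule): {C}.
Not nullable: L, S — each has a terminal in every rule's right-hand side or depends on a non-nullable symbol.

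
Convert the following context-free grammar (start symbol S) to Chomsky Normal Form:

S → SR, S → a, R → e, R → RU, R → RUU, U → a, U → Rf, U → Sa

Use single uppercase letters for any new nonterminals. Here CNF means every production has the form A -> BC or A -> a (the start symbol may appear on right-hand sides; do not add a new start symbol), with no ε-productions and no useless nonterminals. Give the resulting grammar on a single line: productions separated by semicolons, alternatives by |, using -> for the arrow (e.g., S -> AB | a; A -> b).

S -> a | SR; A -> f; B -> a; C -> UU; R -> e | RC | RU; U -> a | RA | SB

No ε-productions.
No unit productions to eliminate.
TERM: introduce B -> a, A -> f and substitute in every rule of length ≥2.
BIN: R -> RUU becomes R -> RC, C -> UU.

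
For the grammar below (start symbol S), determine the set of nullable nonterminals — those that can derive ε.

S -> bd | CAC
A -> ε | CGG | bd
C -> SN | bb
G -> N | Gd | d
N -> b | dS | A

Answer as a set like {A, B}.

Directly nullable (have an ε-rule): {A}.
N is nullable via N -> A (every symbol on the right is already known nullable).
G is nullable via G -> N (every symbol on the right is already known nullable).
Not nullable: C, S — each has a terminal in every rule's right-hand side or depends on a non-nullable symbol.

{A, G, N}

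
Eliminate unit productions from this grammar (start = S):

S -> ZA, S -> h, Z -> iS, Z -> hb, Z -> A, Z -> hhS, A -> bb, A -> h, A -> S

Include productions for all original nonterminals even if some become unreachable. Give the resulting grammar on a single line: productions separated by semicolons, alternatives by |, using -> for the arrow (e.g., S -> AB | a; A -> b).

S -> h | ZA; A -> h | ZA | bb; Z -> h | ZA | bb | hb | iS | hhS

Unit productions: A->S, Z->A.
Unit pairs (A ⇒* B via units): (A,S), (Z,A), (Z,S).
S: inherits non-unit rules of {S} → ZA | h.
A: inherits non-unit rules of {A, S} → ZA | bb | h.
Z: inherits non-unit rules of {A, S, Z} → ZA | bb | h | hb | hhS | iS.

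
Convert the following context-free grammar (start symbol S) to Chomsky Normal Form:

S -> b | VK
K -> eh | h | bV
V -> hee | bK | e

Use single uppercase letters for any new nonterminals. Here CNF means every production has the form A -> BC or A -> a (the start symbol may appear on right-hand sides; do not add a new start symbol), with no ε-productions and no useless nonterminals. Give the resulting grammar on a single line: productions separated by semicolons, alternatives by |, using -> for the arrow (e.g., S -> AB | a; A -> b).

S -> b | VK; A -> b; B -> e; C -> h; D -> BB; K -> h | AV | BC; V -> e | AK | CD

No ε-productions.
No unit productions to eliminate.
TERM: introduce A -> b, B -> e, C -> h and substitute in every rule of length ≥2.
BIN: V -> CBB becomes V -> CD, D -> BB.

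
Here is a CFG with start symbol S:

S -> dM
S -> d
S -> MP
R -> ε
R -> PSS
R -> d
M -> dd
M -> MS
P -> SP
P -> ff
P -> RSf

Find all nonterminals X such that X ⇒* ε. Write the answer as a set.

Directly nullable (have an ε-rule): {R}.
Not nullable: M, P, S — each has a terminal in every rule's right-hand side or depends on a non-nullable symbol.

{R}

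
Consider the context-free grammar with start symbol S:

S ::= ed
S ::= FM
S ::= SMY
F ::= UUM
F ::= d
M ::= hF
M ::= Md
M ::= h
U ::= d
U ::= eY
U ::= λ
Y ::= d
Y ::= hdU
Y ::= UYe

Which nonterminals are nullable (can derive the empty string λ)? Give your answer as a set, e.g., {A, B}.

Directly nullable (have an ε-rule): {U}.
Not nullable: F, M, S, Y — each has a terminal in every rule's right-hand side or depends on a non-nullable symbol.

{U}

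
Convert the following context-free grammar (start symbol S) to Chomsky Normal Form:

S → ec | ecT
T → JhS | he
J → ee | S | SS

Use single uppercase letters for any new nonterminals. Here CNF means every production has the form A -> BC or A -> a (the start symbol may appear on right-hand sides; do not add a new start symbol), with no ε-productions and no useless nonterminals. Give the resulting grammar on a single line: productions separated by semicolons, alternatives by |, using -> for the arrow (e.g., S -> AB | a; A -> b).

No ε-productions.
After unit-elimination: S -> ec | ecT; J -> SS | ec | ee | ecT; T -> he | JhS.
TERM: introduce B -> c, A -> e, C -> h and substitute in every rule of length ≥2.
BIN: J -> ABT becomes J -> AD, D -> BT; S -> ABT becomes S -> AE, E -> BT; T -> JCS becomes T -> JF, F -> CS.

S -> AB | AE; A -> e; B -> c; C -> h; D -> BT; E -> BT; F -> CS; J -> AA | AB | AD | SS; T -> CA | JF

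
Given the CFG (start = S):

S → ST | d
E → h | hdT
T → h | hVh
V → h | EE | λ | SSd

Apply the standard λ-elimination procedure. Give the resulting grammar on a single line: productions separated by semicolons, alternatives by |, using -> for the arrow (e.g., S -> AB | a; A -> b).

Nullable set: {V}.
T -> hVh: V nullable, giving hVh | hh.
Drop V -> λ.
Unchanged (no nullable symbols): S -> ST; S -> d; E -> h; E -> hdT; T -> h; V -> EE; V -> SSd; V -> h.

S -> d | ST; E -> h | hdT; T -> h | hh | hVh; V -> h | EE | SSd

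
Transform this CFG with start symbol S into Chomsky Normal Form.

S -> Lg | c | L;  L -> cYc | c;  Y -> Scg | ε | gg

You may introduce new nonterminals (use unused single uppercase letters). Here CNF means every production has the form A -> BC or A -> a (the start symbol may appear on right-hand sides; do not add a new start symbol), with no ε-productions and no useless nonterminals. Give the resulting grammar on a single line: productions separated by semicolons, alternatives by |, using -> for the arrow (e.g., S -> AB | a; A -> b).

S -> c | AA | AD | LB; A -> c; B -> g; C -> YA; D -> YA; E -> AB; L -> c | AA | AC; Y -> BB | SE

Nullable: {Y}; after ε-elimination: S -> L | c | Lg; L -> c | cc | cYc; Y -> gg | Scg.
After unit-elimination: S -> c | Lg | cc | cYc; L -> c | cc | cYc; Y -> gg | Scg.
TERM: introduce A -> c, B -> g and substitute in every rule of length ≥2.
BIN: L -> AYA becomes L -> AC, C -> YA; S -> AYA becomes S -> AD, D -> YA; Y -> SAB becomes Y -> SE, E -> AB.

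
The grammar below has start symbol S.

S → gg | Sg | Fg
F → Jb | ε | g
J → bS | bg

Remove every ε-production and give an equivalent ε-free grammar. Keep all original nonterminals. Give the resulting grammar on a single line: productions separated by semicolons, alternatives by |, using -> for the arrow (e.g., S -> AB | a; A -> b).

S -> g | Fg | Sg | gg; F -> g | Jb; J -> bS | bg

Nullable set: {F}.
S -> Fg: F nullable, giving Fg | g.
Drop F -> ε.
Unchanged (no nullable symbols): S -> Sg; S -> gg; F -> Jb; F -> g; J -> bS; J -> bg.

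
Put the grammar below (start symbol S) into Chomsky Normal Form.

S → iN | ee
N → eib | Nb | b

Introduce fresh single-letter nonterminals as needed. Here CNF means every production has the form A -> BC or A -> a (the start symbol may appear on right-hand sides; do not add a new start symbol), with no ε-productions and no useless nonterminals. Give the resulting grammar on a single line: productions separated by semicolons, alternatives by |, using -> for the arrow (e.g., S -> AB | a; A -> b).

No ε-productions.
No unit productions to eliminate.
TERM: introduce A -> b, B -> e, C -> i and substitute in every rule of length ≥2.
BIN: N -> BCA becomes N -> BD, D -> CA.

S -> BB | CN; A -> b; B -> e; C -> i; D -> CA; N -> b | BD | NA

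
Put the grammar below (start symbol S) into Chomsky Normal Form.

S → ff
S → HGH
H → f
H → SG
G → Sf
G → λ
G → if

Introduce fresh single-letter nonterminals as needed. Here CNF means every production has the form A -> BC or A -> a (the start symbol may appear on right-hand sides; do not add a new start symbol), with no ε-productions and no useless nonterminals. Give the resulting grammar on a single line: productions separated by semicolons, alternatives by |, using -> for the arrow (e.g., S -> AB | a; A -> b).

S -> AA | HD | HH; A -> f; B -> i; C -> GH; D -> GH; G -> BA | SA; H -> f | AA | HC | HH | SG

Nullable: {G}; after ε-elimination: S -> HH | ff | HGH; G -> Sf | if; H -> S | f | SG.
After unit-elimination: S -> HH | ff | HGH; G -> Sf | if; H -> f | HH | SG | ff | HGH.
TERM: introduce A -> f, B -> i and substitute in every rule of length ≥2.
BIN: H -> HGH becomes H -> HC, C -> GH; S -> HGH becomes S -> HD, D -> GH.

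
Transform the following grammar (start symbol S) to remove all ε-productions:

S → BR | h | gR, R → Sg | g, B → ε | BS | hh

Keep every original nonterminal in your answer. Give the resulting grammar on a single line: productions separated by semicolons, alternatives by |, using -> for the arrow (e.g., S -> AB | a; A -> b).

S -> R | h | BR | gR; B -> S | BS | hh; R -> g | Sg

Nullable set: {B}.
S -> BR: B nullable, giving BR | R.
Drop B -> ε.
B -> BS: B nullable, giving BS | S.
Unchanged (no nullable symbols): S -> gR; S -> h; B -> hh; R -> Sg; R -> g.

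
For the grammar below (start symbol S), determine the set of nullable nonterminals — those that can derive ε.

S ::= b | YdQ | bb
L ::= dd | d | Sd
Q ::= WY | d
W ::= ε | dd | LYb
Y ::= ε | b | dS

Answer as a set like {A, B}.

Directly nullable (have an ε-rule): {W, Y}.
Q is nullable via Q -> WY (every symbol on the right is already known nullable).
Not nullable: L, S — each has a terminal in every rule's right-hand side or depends on a non-nullable symbol.

{Q, W, Y}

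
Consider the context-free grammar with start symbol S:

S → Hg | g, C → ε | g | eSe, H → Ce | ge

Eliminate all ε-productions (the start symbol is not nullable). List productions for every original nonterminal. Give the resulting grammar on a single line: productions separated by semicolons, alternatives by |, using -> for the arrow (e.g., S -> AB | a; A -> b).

Nullable set: {C}.
Drop C -> ε.
H -> Ce: C nullable, giving Ce | e.
Unchanged (no nullable symbols): S -> Hg; S -> g; C -> eSe; C -> g; H -> ge.

S -> g | Hg; C -> g | eSe; H -> e | Ce | ge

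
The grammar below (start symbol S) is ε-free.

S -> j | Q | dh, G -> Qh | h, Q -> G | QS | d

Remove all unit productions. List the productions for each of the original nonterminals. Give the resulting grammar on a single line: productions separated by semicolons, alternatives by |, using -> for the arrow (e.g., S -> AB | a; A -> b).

S -> d | h | j | QS | Qh | dh; G -> h | Qh; Q -> d | h | QS | Qh

Unit productions: Q->G, S->Q.
Unit pairs (A ⇒* B via units): (Q,G), (S,G), (S,Q).
S: inherits non-unit rules of {G, Q, S} → QS | Qh | d | dh | h | j.
G: inherits non-unit rules of {G} → Qh | h.
Q: inherits non-unit rules of {G, Q} → QS | Qh | d | h.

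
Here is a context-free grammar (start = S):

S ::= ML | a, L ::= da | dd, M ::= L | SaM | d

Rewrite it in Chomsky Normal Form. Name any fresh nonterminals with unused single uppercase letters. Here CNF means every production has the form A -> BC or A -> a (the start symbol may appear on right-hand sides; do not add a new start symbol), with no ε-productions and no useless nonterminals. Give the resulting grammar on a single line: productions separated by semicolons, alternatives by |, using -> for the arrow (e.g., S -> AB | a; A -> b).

No ε-productions.
After unit-elimination: S -> a | ML; L -> da | dd; M -> d | da | dd | SaM.
TERM: introduce B -> a, A -> d and substitute in every rule of length ≥2.
BIN: M -> SBM becomes M -> SC, C -> BM.

S -> a | ML; A -> d; B -> a; C -> BM; L -> AA | AB; M -> d | AA | AB | SC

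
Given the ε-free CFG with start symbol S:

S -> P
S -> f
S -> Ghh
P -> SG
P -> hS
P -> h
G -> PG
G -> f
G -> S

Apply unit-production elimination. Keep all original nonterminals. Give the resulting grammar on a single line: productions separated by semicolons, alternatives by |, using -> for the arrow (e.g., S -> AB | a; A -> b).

S -> f | h | SG | hS | Ghh; G -> f | h | PG | SG | hS | Ghh; P -> h | SG | hS

Unit productions: G->S, S->P.
Unit pairs (A ⇒* B via units): (G,P), (G,S), (S,P).
S: inherits non-unit rules of {P, S} → Ghh | SG | f | h | hS.
G: inherits non-unit rules of {G, P, S} → Ghh | PG | SG | f | h | hS.
P: inherits non-unit rules of {P} → SG | h | hS.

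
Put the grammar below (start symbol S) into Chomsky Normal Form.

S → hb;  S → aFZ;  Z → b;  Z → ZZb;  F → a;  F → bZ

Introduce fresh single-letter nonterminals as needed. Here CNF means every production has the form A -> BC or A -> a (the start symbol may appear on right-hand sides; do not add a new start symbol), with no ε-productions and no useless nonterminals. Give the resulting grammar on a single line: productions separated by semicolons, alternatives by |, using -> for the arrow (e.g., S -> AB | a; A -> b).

S -> BD | CA; A -> b; B -> a; C -> h; D -> FZ; E -> ZA; F -> a | AZ; Z -> b | ZE

No ε-productions.
No unit productions to eliminate.
TERM: introduce B -> a, A -> b, C -> h and substitute in every rule of length ≥2.
BIN: S -> BFZ becomes S -> BD, D -> FZ; Z -> ZZA becomes Z -> ZE, E -> ZA.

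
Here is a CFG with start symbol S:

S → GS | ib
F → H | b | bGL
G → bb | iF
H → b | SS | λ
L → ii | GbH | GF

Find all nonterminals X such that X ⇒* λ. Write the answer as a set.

{F, H}

Directly nullable (have an ε-rule): {H}.
F is nullable via F -> H (every symbol on the right is already known nullable).
Not nullable: G, L, S — each has a terminal in every rule's right-hand side or depends on a non-nullable symbol.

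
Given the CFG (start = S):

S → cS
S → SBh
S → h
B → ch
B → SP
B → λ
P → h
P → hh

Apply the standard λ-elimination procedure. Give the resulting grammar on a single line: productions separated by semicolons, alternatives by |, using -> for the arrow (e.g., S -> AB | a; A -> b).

S -> h | Sh | cS | SBh; B -> SP | ch; P -> h | hh

Nullable set: {B}.
S -> SBh: B nullable, giving SBh | Sh.
Drop B -> λ.
Unchanged (no nullable symbols): S -> cS; S -> h; B -> SP; B -> ch; P -> h; P -> hh.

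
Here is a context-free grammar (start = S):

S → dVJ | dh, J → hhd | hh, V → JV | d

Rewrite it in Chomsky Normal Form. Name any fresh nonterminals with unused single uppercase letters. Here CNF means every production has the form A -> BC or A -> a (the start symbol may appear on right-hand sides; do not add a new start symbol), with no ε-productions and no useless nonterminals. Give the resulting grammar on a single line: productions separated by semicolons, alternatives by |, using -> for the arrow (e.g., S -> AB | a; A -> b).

S -> BA | BD; A -> h; B -> d; C -> AB; D -> VJ; J -> AA | AC; V -> d | JV

No ε-productions.
No unit productions to eliminate.
TERM: introduce B -> d, A -> h and substitute in every rule of length ≥2.
BIN: J -> AAB becomes J -> AC, C -> AB; S -> BVJ becomes S -> BD, D -> VJ.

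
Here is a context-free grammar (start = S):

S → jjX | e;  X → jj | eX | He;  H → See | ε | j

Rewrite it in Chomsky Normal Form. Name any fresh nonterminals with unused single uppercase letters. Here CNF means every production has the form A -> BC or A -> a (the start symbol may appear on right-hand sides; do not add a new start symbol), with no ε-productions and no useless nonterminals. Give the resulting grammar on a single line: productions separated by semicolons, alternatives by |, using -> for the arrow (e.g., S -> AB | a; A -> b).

Nullable: {H}; after ε-elimination: S -> e | jjX; H -> j | See; X -> e | He | eX | jj.
No unit productions to eliminate.
TERM: introduce A -> e, B -> j and substitute in every rule of length ≥2.
BIN: H -> SAA becomes H -> SC, C -> AA; S -> BBX becomes S -> BD, D -> BX.

S -> e | BD; A -> e; B -> j; C -> AA; D -> BX; H -> j | SC; X -> e | AX | BB | HA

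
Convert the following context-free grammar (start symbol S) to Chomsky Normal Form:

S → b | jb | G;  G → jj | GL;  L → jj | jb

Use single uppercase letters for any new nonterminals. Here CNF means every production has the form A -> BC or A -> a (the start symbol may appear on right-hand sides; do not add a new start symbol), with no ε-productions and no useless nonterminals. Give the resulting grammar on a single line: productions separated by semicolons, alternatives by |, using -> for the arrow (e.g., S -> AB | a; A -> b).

S -> b | AA | AB | GL; A -> j; B -> b; G -> AA | GL; L -> AA | AB

No ε-productions.
After unit-elimination: S -> b | GL | jb | jj; G -> GL | jj; L -> jb | jj.
TERM: introduce B -> b, A -> j and substitute in every rule of length ≥2.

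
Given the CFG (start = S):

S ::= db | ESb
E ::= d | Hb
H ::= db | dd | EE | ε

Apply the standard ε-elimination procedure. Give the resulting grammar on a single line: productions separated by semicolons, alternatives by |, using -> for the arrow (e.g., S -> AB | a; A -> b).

Nullable set: {H}.
E -> Hb: H nullable, giving Hb | b.
Drop H -> ε.
Unchanged (no nullable symbols): S -> ESb; S -> db; E -> d; H -> EE; H -> db; H -> dd.

S -> db | ESb; E -> b | d | Hb; H -> EE | db | dd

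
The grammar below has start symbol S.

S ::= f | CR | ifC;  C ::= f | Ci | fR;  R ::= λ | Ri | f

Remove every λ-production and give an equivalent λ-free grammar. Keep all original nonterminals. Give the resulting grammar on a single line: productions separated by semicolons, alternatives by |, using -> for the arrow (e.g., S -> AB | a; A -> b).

Nullable set: {R}.
S -> CR: R nullable, giving C | CR.
C -> fR: R nullable, giving f | fR.
Drop R -> λ.
R -> Ri: R nullable, giving Ri | i.
Unchanged (no nullable symbols): S -> f; S -> ifC; C -> Ci; C -> f; R -> f.

S -> C | f | CR | ifC; C -> f | Ci | fR; R -> f | i | Ri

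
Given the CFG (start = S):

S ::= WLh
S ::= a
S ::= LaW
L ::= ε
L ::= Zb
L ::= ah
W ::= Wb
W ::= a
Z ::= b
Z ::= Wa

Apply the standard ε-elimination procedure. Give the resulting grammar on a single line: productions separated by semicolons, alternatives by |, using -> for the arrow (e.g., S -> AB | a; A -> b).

Nullable set: {L}.
S -> LaW: L nullable, giving LaW | aW.
S -> WLh: L nullable, giving WLh | Wh.
Drop L -> ε.
Unchanged (no nullable symbols): S -> a; L -> Zb; L -> ah; W -> Wb; W -> a; Z -> Wa; Z -> b.

S -> a | Wh | aW | LaW | WLh; L -> Zb | ah; W -> a | Wb; Z -> b | Wa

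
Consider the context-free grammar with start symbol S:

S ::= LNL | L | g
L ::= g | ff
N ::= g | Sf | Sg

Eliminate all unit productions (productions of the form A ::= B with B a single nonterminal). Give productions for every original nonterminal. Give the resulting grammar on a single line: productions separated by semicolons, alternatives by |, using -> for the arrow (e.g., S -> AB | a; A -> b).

Unit productions: S->L.
Unit pairs (A ⇒* B via units): (S,L).
S: inherits non-unit rules of {L, S} → LNL | ff | g.
L: inherits non-unit rules of {L} → ff | g.
N: inherits non-unit rules of {N} → Sf | Sg | g.

S -> g | ff | LNL; L -> g | ff; N -> g | Sf | Sg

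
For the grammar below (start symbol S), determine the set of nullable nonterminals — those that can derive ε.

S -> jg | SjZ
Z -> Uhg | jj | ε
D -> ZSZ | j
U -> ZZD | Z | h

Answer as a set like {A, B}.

{U, Z}

Directly nullable (have an ε-rule): {Z}.
U is nullable via U -> Z (every symbol on the right is already known nullable).
Not nullable: D, S — each has a terminal in every rule's right-hand side or depends on a non-nullable symbol.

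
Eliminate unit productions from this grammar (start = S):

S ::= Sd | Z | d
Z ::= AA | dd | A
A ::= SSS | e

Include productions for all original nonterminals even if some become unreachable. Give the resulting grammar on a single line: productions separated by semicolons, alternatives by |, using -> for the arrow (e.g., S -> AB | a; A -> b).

S -> d | e | AA | Sd | dd | SSS; A -> e | SSS; Z -> e | AA | dd | SSS

Unit productions: S->Z, Z->A.
Unit pairs (A ⇒* B via units): (S,A), (S,Z), (Z,A).
S: inherits non-unit rules of {A, S, Z} → AA | SSS | Sd | d | dd | e.
A: inherits non-unit rules of {A} → SSS | e.
Z: inherits non-unit rules of {A, Z} → AA | SSS | dd | e.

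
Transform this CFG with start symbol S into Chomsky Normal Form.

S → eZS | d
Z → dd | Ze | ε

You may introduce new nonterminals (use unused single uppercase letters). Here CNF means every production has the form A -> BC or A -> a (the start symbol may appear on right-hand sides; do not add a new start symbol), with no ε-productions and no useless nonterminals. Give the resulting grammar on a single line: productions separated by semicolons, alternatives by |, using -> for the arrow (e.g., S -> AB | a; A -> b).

Nullable: {Z}; after ε-elimination: S -> d | eS | eZS; Z -> e | Ze | dd.
No unit productions to eliminate.
TERM: introduce B -> d, A -> e and substitute in every rule of length ≥2.
BIN: S -> AZS becomes S -> AC, C -> ZS.

S -> d | AC | AS; A -> e; B -> d; C -> ZS; Z -> e | BB | ZA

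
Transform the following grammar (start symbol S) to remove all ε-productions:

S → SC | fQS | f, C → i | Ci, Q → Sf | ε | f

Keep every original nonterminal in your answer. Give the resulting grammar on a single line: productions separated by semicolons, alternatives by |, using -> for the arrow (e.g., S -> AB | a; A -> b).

S -> f | SC | fS | fQS; C -> i | Ci; Q -> f | Sf

Nullable set: {Q}.
S -> fQS: Q nullable, giving fQS | fS.
Drop Q -> ε.
Unchanged (no nullable symbols): S -> SC; S -> f; C -> Ci; C -> i; Q -> Sf; Q -> f.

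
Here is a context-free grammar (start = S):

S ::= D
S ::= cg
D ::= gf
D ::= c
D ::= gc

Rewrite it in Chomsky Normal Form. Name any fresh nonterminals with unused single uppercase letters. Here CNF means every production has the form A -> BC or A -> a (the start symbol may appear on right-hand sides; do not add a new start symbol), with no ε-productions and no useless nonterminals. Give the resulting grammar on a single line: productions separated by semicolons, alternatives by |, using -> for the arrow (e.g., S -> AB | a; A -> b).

No ε-productions.
After unit-elimination: S -> c | cg | gc | gf; D -> c | gc | gf.
TERM: introduce B -> c, C -> f, A -> g and substitute in every rule of length ≥2.
Drop unreachable/unproductive: D.

S -> c | AB | AC | BA; A -> g; B -> c; C -> f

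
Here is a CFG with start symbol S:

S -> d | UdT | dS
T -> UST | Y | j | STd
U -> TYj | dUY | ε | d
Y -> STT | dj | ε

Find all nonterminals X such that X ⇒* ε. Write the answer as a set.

Directly nullable (have an ε-rule): {U, Y}.
T is nullable via T -> Y (every symbol on the right is already known nullable).
Not nullable: S — each has a terminal in every rule's right-hand side or depends on a non-nullable symbol.

{T, U, Y}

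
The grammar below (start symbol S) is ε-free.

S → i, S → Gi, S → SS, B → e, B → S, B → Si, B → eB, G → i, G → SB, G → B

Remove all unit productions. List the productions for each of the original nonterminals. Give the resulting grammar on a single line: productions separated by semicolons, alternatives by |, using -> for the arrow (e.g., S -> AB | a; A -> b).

Unit productions: B->S, G->B.
Unit pairs (A ⇒* B via units): (B,S), (G,B), (G,S).
S: inherits non-unit rules of {S} → Gi | SS | i.
B: inherits non-unit rules of {B, S} → Gi | SS | Si | e | eB | i.
G: inherits non-unit rules of {B, G, S} → Gi | SB | SS | Si | e | eB | i.

S -> i | Gi | SS; B -> e | i | Gi | SS | Si | eB; G -> e | i | Gi | SB | SS | Si | eB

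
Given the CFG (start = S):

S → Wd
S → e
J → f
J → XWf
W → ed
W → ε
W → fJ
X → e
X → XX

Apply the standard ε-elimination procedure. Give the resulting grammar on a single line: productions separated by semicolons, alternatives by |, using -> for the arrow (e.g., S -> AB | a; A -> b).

Nullable set: {W}.
S -> Wd: W nullable, giving Wd | d.
J -> XWf: W nullable, giving XWf | Xf.
Drop W -> ε.
Unchanged (no nullable symbols): S -> e; J -> f; W -> ed; W -> fJ; X -> XX; X -> e.

S -> d | e | Wd; J -> f | Xf | XWf; W -> ed | fJ; X -> e | XX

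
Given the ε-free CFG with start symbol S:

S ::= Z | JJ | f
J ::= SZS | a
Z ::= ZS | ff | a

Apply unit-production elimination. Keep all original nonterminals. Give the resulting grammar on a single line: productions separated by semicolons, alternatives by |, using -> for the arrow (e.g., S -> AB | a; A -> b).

Unit productions: S->Z.
Unit pairs (A ⇒* B via units): (S,Z).
S: inherits non-unit rules of {S, Z} → JJ | ZS | a | f | ff.
J: inherits non-unit rules of {J} → SZS | a.
Z: inherits non-unit rules of {Z} → ZS | a | ff.

S -> a | f | JJ | ZS | ff; J -> a | SZS; Z -> a | ZS | ff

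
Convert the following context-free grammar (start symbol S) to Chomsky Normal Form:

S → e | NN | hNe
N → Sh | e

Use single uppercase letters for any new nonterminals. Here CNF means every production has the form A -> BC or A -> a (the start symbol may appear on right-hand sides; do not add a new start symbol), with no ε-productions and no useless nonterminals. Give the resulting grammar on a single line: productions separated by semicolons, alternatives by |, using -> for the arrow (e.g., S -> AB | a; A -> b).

S -> e | AC | NN; A -> h; B -> e; C -> NB; N -> e | SA

No ε-productions.
No unit productions to eliminate.
TERM: introduce B -> e, A -> h and substitute in every rule of length ≥2.
BIN: S -> ANB becomes S -> AC, C -> NB.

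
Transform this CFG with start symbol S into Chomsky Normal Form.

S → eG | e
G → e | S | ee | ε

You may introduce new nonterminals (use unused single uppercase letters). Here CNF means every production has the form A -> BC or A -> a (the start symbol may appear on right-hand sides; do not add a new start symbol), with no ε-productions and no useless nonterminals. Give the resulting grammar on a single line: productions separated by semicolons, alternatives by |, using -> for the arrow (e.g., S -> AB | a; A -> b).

Nullable: {G}; after ε-elimination: S -> e | eG; G -> S | e | ee.
After unit-elimination: S -> e | eG; G -> e | eG | ee.
TERM: introduce A -> e and substitute in every rule of length ≥2.

S -> e | AG; A -> e; G -> e | AA | AG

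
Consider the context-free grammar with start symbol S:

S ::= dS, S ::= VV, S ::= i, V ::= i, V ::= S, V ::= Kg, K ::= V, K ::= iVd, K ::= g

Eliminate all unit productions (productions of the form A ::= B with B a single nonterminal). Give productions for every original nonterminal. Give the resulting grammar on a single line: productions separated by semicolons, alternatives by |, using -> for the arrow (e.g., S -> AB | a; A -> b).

S -> i | VV | dS; K -> g | i | Kg | VV | dS | iVd; V -> i | Kg | VV | dS

Unit productions: K->V, V->S.
Unit pairs (A ⇒* B via units): (K,S), (K,V), (V,S).
S: inherits non-unit rules of {S} → VV | dS | i.
K: inherits non-unit rules of {K, S, V} → Kg | VV | dS | g | i | iVd.
V: inherits non-unit rules of {S, V} → Kg | VV | dS | i.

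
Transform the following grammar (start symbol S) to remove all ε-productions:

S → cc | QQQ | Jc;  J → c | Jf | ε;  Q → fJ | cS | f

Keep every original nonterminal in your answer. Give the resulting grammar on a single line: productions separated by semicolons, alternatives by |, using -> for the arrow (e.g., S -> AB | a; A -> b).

S -> c | Jc | cc | QQQ; J -> c | f | Jf; Q -> f | cS | fJ

Nullable set: {J}.
S -> Jc: J nullable, giving Jc | c.
Drop J -> ε.
J -> Jf: J nullable, giving Jf | f.
Q -> fJ: J nullable, giving f | fJ.
Unchanged (no nullable symbols): S -> QQQ; S -> cc; J -> c; Q -> cS; Q -> f.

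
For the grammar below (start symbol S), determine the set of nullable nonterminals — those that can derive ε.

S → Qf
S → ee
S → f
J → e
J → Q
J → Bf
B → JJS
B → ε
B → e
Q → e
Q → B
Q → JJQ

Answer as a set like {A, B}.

Directly nullable (have an ε-rule): {B}.
Q is nullable via Q -> B (every symbol on the right is already known nullable).
J is nullable via J -> Q (every symbol on the right is already known nullable).
Not nullable: S — each has a terminal in every rule's right-hand side or depends on a non-nullable symbol.

{B, J, Q}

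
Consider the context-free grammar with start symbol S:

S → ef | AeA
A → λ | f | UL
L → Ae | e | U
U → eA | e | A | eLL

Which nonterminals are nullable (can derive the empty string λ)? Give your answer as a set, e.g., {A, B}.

Directly nullable (have an ε-rule): {A}.
U is nullable via U -> A (every symbol on the right is already known nullable).
L is nullable via L -> U (every symbol on the right is already known nullable).
Not nullable: S — each has a terminal in every rule's right-hand side or depends on a non-nullable symbol.

{A, L, U}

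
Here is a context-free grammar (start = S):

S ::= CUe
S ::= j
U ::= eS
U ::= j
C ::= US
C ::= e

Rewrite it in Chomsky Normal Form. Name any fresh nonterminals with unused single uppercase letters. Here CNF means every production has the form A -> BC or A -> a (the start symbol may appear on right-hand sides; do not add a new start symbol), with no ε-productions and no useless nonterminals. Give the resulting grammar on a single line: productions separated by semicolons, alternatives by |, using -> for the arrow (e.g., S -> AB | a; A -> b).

S -> j | CB; A -> e; B -> UA; C -> e | US; U -> j | AS

No ε-productions.
No unit productions to eliminate.
TERM: introduce A -> e and substitute in every rule of length ≥2.
BIN: S -> CUA becomes S -> CB, B -> UA.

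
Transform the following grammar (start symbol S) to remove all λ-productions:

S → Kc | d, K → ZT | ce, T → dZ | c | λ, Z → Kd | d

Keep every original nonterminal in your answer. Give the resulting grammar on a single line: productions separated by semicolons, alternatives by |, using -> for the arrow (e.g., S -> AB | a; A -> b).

Nullable set: {T}.
K -> ZT: T nullable, giving Z | ZT.
Drop T -> λ.
Unchanged (no nullable symbols): S -> Kc; S -> d; K -> ce; T -> c; T -> dZ; Z -> Kd; Z -> d.

S -> d | Kc; K -> Z | ZT | ce; T -> c | dZ; Z -> d | Kd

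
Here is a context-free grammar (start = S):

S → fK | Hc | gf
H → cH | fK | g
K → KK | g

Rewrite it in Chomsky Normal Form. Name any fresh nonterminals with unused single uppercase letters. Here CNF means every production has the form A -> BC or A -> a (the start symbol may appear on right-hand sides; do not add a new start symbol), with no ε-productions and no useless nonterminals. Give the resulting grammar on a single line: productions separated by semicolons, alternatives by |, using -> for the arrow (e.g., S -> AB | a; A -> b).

S -> BK | CB | HA; A -> c; B -> f; C -> g; H -> g | AH | BK; K -> g | KK

No ε-productions.
No unit productions to eliminate.
TERM: introduce A -> c, B -> f, C -> g and substitute in every rule of length ≥2.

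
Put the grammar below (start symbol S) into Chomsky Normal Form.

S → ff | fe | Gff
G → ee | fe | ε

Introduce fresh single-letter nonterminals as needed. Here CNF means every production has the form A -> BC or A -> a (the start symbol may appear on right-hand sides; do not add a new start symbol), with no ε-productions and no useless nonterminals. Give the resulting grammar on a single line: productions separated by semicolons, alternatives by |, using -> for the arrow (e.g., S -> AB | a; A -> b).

S -> BA | BB | GC; A -> e; B -> f; C -> BB; G -> AA | BA

Nullable: {G}; after ε-elimination: S -> fe | ff | Gff; G -> ee | fe.
No unit productions to eliminate.
TERM: introduce A -> e, B -> f and substitute in every rule of length ≥2.
BIN: S -> GBB becomes S -> GC, C -> BB.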